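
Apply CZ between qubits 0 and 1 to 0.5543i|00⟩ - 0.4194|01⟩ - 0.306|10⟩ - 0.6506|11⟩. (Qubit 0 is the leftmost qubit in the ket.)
0.5543i|00⟩ - 0.4194|01⟩ - 0.306|10⟩ + 0.6506|11⟩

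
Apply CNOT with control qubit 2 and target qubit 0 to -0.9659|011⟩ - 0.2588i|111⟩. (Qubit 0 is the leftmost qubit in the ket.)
-0.2588i|011⟩ - 0.9659|111⟩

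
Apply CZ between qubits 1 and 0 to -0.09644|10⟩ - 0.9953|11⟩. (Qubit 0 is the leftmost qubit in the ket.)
-0.09644|10⟩ + 0.9953|11⟩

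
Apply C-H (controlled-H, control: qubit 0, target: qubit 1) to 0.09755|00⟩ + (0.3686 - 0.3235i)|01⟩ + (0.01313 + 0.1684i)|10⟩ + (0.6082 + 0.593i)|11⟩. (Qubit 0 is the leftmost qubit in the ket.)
0.09755|00⟩ + (0.3686 - 0.3235i)|01⟩ + (0.4393 + 0.5384i)|10⟩ + (-0.4208 - 0.3002i)|11⟩

C-H leaves the control-|0⟩ kets |00⟩, |01⟩ unchanged and applies H to qubit 1 on the control-|1⟩ pair (|10⟩, |11⟩).
H = [[1/√2, 1/√2], [1/√2, -1/√2]].
With a = amp(|10⟩) = (0.01313 + 0.1684i) and b = amp(|11⟩) = (0.6082 + 0.593i):
new amp(|10⟩) = (1/√2)·a + (1/√2)·b = (0.4393 + 0.5384i)
new amp(|11⟩) = (1/√2)·a + (-1/√2)·b = (-0.4208 - 0.3002i)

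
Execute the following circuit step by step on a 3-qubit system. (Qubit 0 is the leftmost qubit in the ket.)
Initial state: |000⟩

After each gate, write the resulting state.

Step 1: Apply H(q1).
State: 1/√2|000⟩ + 1/√2|010⟩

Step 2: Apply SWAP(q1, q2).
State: 1/√2|000⟩ + 1/√2|001⟩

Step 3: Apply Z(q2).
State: 1/√2|000⟩ - 1/√2|001⟩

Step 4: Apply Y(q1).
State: (1/√2)i|010⟩ - (1/√2)i|011⟩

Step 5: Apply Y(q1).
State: 1/√2|000⟩ - 1/√2|001⟩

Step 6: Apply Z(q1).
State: 1/√2|000⟩ - 1/√2|001⟩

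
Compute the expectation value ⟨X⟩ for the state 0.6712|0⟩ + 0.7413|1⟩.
0.9951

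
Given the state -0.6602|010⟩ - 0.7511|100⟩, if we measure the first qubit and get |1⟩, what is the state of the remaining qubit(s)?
-|00⟩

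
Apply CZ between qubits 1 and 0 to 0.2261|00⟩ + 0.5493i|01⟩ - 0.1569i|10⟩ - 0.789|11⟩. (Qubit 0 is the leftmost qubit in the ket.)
0.2261|00⟩ + 0.5493i|01⟩ - 0.1569i|10⟩ + 0.789|11⟩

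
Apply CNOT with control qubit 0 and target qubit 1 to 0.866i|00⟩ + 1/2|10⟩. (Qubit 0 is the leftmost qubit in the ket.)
0.866i|00⟩ + 1/2|11⟩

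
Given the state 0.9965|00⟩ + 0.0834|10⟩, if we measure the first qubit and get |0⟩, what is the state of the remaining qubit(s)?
|0⟩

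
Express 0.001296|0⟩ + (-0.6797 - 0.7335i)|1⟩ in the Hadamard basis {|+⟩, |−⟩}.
(-0.4797 - 0.5187i)|+⟩ + (0.4815 + 0.5187i)|−⟩

With |ψ⟩ = α|0⟩ + β|1⟩, the Hadamard-basis coefficients are ⟨+|ψ⟩ = (α + β)/√2 and ⟨−|ψ⟩ = (α − β)/√2.
Here α = 0.001296, β = (-0.6797 - 0.7335i): (α + β)/√2 = (-0.4797 - 0.5187i), (α − β)/√2 = (0.4815 + 0.5187i).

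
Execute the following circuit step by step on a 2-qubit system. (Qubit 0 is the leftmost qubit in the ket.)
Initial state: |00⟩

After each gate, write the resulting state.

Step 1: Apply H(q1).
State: 1/√2|00⟩ + 1/√2|01⟩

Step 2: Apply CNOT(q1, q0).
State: 1/√2|00⟩ + 1/√2|11⟩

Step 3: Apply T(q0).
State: 1/√2|00⟩ + (1/2 + (1/2)i)|11⟩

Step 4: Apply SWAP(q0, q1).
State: 1/√2|00⟩ + (1/2 + (1/2)i)|11⟩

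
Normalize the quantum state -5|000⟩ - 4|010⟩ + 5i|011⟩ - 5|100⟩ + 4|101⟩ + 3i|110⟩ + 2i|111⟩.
-0.4564|000⟩ - 0.3651|010⟩ + 0.4564i|011⟩ - 0.4564|100⟩ + 0.3651|101⟩ + 0.2739i|110⟩ + 0.1826i|111⟩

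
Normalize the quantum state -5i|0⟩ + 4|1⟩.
-0.7809i|0⟩ + 0.6247|1⟩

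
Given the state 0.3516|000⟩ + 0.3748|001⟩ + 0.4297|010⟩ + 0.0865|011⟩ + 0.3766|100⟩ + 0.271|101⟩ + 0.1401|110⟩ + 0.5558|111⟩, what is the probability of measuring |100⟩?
0.1418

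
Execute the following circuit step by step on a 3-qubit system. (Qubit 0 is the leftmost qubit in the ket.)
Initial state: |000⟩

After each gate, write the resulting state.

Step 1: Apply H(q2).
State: 1/√2|000⟩ + 1/√2|001⟩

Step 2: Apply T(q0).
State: 1/√2|000⟩ + 1/√2|001⟩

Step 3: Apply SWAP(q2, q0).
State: 1/√2|000⟩ + 1/√2|100⟩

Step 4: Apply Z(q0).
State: 1/√2|000⟩ - 1/√2|100⟩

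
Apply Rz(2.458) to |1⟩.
(0.3352 + 0.9422i)|1⟩

Rz(2.458) = [[e^(−iθ/2), 0], [0, e^(iθ/2)]] with e^(±iθ/2) = cos(θ/2) ± i·sin(θ/2); θ = 2.458, cos(θ/2) ≈ 0.33518, sin(θ/2) ≈ 0.942154.
With a = amp(|0⟩) = 0 and b = amp(|1⟩) = 1:
new amp(|0⟩) = (0.33518 - 0.942154i)·a = 0
new amp(|1⟩) = (0.33518 + 0.942154i)·b = (0.3352 + 0.9422i)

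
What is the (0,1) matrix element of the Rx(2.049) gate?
-0.8545i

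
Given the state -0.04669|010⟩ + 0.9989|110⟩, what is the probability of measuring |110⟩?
0.9978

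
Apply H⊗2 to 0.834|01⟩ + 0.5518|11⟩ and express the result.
0.6929|00⟩ - 0.6929|01⟩ + 0.1411|10⟩ - 0.1411|11⟩

H⊗2 gives amp(|y⟩) = (1/2) Σ_x (−1)^(x·y) amp(|x⟩), where x·y is the number of positions in which both x and y have a 1.
|00⟩: (0.834 + 0.5518)/2 = 0.6929
|01⟩: (-0.834 - 0.5518)/2 = -0.6929
|10⟩: (0.834 - 0.5518)/2 = 0.1411
|11⟩: (-0.834 + 0.5518)/2 = -0.1411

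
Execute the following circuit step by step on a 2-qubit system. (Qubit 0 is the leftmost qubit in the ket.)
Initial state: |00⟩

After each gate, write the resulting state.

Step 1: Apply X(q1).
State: |01⟩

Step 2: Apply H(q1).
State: 1/√2|00⟩ - 1/√2|01⟩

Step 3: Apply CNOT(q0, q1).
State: 1/√2|00⟩ - 1/√2|01⟩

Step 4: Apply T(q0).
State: 1/√2|00⟩ - 1/√2|01⟩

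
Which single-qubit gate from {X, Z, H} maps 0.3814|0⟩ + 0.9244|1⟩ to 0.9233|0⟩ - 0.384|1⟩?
H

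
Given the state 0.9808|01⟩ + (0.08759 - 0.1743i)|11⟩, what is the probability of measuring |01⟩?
0.962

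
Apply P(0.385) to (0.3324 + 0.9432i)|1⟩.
(-0.04616 + 0.999i)|1⟩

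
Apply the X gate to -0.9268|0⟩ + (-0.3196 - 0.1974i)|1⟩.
(-0.3196 - 0.1974i)|0⟩ - 0.9268|1⟩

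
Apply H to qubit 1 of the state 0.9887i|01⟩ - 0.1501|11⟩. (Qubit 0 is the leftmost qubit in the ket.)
0.6991i|00⟩ - 0.6991i|01⟩ - 0.1061|10⟩ + 0.1061|11⟩

H on qubit 1 mixes each pair of kets that differ only in qubit 1: amplitudes (a, b) of (|…0…⟩, |…1…⟩) become ((a + b)/√2, (a − b)/√2). Kets absent from the input have amplitude 0.
(|00⟩, |01⟩): (a, b) = (0, 0.9887i) → (0.6991i, -0.6991i)
(|10⟩, |11⟩): (a, b) = (0, -0.1501) → (-0.1061, 0.1061)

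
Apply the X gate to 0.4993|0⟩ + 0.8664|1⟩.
0.8664|0⟩ + 0.4993|1⟩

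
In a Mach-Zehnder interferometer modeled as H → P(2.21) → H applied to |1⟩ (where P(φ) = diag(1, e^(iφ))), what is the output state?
(0.7983 - 0.4013i)|0⟩ + (0.2017 + 0.4013i)|1⟩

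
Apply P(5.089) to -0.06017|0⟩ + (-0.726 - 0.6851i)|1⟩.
-0.06017|0⟩ + (-0.9041 + 0.4232i)|1⟩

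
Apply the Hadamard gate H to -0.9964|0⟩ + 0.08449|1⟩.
-0.6448|0⟩ - 0.7643|1⟩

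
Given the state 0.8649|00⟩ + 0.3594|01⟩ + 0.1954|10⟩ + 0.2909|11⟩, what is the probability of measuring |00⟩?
0.7481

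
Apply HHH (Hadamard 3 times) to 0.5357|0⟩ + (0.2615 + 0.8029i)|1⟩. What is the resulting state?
(0.5637 + 0.5677i)|0⟩ + (0.1939 - 0.5677i)|1⟩

H² = I, so H^3 = H: a single Hadamard. With (a, b) = (0.5357, (0.2615 + 0.8029i)), H gives ((a + b)/√2, (a − b)/√2) = ((0.5637 + 0.5677i), (0.1939 - 0.5677i)).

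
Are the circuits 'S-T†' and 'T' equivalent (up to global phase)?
Yes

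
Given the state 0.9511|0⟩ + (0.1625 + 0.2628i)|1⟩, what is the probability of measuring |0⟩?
0.9046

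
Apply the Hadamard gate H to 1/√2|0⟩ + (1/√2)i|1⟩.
(1/2 + (1/2)i)|0⟩ + (1/2 - (1/2)i)|1⟩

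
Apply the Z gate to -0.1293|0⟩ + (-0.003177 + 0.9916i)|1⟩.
-0.1293|0⟩ + (0.003177 - 0.9916i)|1⟩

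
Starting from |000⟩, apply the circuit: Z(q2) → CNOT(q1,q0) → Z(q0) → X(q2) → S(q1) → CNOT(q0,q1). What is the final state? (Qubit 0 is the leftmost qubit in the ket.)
|001⟩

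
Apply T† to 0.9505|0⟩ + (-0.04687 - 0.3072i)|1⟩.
0.9505|0⟩ + (-0.2504 - 0.1841i)|1⟩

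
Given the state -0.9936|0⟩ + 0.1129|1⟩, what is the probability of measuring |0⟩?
0.9872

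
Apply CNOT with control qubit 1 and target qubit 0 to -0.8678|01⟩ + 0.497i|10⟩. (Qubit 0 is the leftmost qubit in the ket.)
0.497i|10⟩ - 0.8678|11⟩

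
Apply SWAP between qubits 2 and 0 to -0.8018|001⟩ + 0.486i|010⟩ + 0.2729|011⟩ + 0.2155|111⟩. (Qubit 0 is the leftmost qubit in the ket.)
0.486i|010⟩ - 0.8018|100⟩ + 0.2729|110⟩ + 0.2155|111⟩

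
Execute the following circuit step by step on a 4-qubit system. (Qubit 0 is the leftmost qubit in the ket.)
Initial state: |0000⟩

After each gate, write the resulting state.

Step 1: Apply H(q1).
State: 1/√2|0000⟩ + 1/√2|0100⟩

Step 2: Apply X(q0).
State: 1/√2|1000⟩ + 1/√2|1100⟩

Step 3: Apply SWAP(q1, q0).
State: 1/√2|0100⟩ + 1/√2|1100⟩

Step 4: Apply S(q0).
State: 1/√2|0100⟩ + (1/√2)i|1100⟩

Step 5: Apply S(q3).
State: 1/√2|0100⟩ + (1/√2)i|1100⟩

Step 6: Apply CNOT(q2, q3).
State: 1/√2|0100⟩ + (1/√2)i|1100⟩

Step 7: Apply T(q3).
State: 1/√2|0100⟩ + (1/√2)i|1100⟩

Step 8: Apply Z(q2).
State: 1/√2|0100⟩ + (1/√2)i|1100⟩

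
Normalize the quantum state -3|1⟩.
-|1⟩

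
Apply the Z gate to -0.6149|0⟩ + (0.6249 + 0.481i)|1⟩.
-0.6149|0⟩ + (-0.6249 - 0.481i)|1⟩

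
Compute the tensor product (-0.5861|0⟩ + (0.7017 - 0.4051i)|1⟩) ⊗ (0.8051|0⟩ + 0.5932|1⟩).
-0.4719|00⟩ - 0.3477|01⟩ + (0.5649 - 0.3261i)|10⟩ + (0.4162 - 0.2403i)|11⟩

amp(|b₁b₂…⟩) = product of the factor amplitudes for bits b₁, b₂, …; only kets whose every factor amplitude is nonzero survive.
|00⟩: (-0.5861)(0.8051) = -0.4719
|01⟩: (-0.5861)(0.5932) = -0.3477
|10⟩: (0.7017 - 0.4051i)(0.8051) = (0.5649 - 0.3261i)
|11⟩: (0.7017 - 0.4051i)(0.5932) = (0.4162 - 0.2403i)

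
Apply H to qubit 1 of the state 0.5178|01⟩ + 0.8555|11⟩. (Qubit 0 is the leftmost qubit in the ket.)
0.3661|00⟩ - 0.3661|01⟩ + 0.6049|10⟩ - 0.6049|11⟩

H on qubit 1 mixes each pair of kets that differ only in qubit 1: amplitudes (a, b) of (|…0…⟩, |…1…⟩) become ((a + b)/√2, (a − b)/√2). Kets absent from the input have amplitude 0.
(|00⟩, |01⟩): (a, b) = (0, 0.5178) → (0.3661, -0.3661)
(|10⟩, |11⟩): (a, b) = (0, 0.8555) → (0.6049, -0.6049)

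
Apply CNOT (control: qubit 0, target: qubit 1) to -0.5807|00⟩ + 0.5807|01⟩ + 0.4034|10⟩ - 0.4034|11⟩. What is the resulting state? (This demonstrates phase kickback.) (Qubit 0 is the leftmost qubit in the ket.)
-0.5807|00⟩ + 0.5807|01⟩ - 0.4034|10⟩ + 0.4034|11⟩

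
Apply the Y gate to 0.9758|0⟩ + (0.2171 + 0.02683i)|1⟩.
(0.02683 - 0.2171i)|0⟩ + 0.9758i|1⟩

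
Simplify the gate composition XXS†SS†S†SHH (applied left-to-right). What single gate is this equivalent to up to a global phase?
S†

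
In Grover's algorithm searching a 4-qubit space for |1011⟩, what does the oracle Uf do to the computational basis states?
Uf|x⟩ = -|x⟩ if x = 1011, else |x⟩ (phase flip on target)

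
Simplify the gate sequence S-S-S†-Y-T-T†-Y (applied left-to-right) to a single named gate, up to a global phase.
S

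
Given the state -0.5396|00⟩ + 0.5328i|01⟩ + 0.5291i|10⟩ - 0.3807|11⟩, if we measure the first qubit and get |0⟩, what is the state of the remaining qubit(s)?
-0.7116|0⟩ + 0.7026i|1⟩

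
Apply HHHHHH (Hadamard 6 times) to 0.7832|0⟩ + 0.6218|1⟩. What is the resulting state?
0.7832|0⟩ + 0.6218|1⟩

H² = I, so an even number of Hadamards cancels: H^6 = I and the state is unchanged.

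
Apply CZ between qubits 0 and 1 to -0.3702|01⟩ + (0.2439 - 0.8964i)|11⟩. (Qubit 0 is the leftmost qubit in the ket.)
-0.3702|01⟩ + (-0.2439 + 0.8964i)|11⟩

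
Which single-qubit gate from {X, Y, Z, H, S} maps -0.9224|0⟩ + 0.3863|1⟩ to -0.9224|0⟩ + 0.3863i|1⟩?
S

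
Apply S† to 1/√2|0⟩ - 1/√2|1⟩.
1/√2|0⟩ + (1/√2)i|1⟩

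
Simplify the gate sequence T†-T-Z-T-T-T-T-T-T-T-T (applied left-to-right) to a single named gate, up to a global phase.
Z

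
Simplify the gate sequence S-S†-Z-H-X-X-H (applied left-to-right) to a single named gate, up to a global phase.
Z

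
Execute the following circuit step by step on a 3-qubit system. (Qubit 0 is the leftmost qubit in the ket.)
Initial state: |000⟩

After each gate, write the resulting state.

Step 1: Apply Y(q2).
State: i|001⟩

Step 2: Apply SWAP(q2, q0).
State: i|100⟩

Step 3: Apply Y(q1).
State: -|110⟩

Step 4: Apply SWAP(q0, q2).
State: -|011⟩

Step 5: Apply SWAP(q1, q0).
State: -|101⟩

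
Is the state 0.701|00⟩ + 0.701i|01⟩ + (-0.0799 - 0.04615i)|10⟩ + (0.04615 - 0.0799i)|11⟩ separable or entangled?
Separable

Writing the state as a|00⟩ + b|01⟩ + c|10⟩ + d|11⟩, it is a product state iff ad − bc = 0.
Here (a, b, c, d) = (0.701, 0.701i, (-0.0799 - 0.04615i), (0.04615 - 0.0799i)): ad − bc = (0.701)(0.04615 - 0.0799i) − (0.701i)(-0.0799 - 0.04615i) = 0, so the state is separable.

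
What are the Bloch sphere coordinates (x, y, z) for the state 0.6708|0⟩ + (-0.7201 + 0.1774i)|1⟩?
(-0.9661, 0.238, -0.1)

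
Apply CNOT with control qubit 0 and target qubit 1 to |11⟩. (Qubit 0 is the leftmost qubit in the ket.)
|10⟩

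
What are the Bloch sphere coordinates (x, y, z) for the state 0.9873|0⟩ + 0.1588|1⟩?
(0.3136, 0, 0.9495)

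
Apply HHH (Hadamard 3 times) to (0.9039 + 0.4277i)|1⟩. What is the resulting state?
(0.6392 + 0.3024i)|0⟩ + (-0.6392 - 0.3024i)|1⟩

H² = I, so H^3 = H: a single Hadamard. With (a, b) = (0, (0.9039 + 0.4277i)), H gives ((a + b)/√2, (a − b)/√2) = ((0.6392 + 0.3024i), (-0.6392 - 0.3024i)).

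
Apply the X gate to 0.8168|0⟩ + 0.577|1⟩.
0.577|0⟩ + 0.8168|1⟩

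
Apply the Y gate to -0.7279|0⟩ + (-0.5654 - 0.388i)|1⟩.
(-0.388 + 0.5654i)|0⟩ - 0.7279i|1⟩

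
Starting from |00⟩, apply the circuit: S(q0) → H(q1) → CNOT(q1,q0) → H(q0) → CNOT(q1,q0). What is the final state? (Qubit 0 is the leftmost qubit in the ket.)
1/2|00⟩ - 1/2|01⟩ + 1/2|10⟩ + 1/2|11⟩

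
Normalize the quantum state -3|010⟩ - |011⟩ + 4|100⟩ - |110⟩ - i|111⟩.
-0.5669|010⟩ - 0.189|011⟩ + 0.7559|100⟩ - 0.189|110⟩ - 0.189i|111⟩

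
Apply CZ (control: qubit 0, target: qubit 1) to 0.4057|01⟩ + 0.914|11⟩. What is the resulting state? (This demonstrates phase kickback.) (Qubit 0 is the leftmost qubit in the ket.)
0.4057|01⟩ - 0.914|11⟩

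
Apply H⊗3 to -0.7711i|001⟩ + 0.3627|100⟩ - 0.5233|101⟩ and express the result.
(-0.05678 - 0.2726i)|000⟩ + (0.3132 + 0.2726i)|001⟩ + (-0.05678 - 0.2726i)|010⟩ + (0.3132 + 0.2726i)|011⟩ + (0.05678 - 0.2726i)|100⟩ + (-0.3132 + 0.2726i)|101⟩ + (0.05678 - 0.2726i)|110⟩ + (-0.3132 + 0.2726i)|111⟩

H⊗3 gives amp(|y⟩) = (1/2√2) Σ_x (−1)^(x·y) amp(|x⟩), where x·y is the number of positions in which both x and y have a 1.
|000⟩: (-0.7711i + 0.3627 - 0.5233)/(2√2) = (-0.05678 - 0.2726i)
|001⟩: (0.7711i + 0.3627 + 0.5233)/(2√2) = (0.3132 + 0.2726i)
|010⟩: (-0.7711i + 0.3627 - 0.5233)/(2√2) = (-0.05678 - 0.2726i)
|011⟩: (0.7711i + 0.3627 + 0.5233)/(2√2) = (0.3132 + 0.2726i)
|100⟩: (-0.7711i - 0.3627 + 0.5233)/(2√2) = (0.05678 - 0.2726i)
|101⟩: (0.7711i - 0.3627 - 0.5233)/(2√2) = (-0.3132 + 0.2726i)
|110⟩: (-0.7711i - 0.3627 + 0.5233)/(2√2) = (0.05678 - 0.2726i)
|111⟩: (0.7711i - 0.3627 - 0.5233)/(2√2) = (-0.3132 + 0.2726i)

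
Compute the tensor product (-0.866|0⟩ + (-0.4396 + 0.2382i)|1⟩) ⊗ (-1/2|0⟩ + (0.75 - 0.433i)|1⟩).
0.433|00⟩ + (-0.6495 + 0.375i)|01⟩ + (0.2198 - 0.1191i)|10⟩ + (-0.2266 + 0.369i)|11⟩

amp(|b₁b₂…⟩) = product of the factor amplitudes for bits b₁, b₂, …; only kets whose every factor amplitude is nonzero survive.
|00⟩: (-0.866)(-1/2) = 0.433
|01⟩: (-0.866)(0.75 - 0.433i) = (-0.6495 + 0.375i)
|10⟩: (-0.4396 + 0.2382i)(-1/2) = (0.2198 - 0.1191i)
|11⟩: (-0.4396 + 0.2382i)(0.75 - 0.433i) = (-0.2266 + 0.369i)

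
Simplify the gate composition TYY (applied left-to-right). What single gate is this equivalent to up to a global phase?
T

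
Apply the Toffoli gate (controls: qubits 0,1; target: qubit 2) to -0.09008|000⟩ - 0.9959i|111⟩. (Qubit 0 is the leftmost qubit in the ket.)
-0.09008|000⟩ - 0.9959i|110⟩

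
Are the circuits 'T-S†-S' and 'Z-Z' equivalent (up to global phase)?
No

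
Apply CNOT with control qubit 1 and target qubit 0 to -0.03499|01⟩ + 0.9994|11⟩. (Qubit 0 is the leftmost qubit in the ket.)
0.9994|01⟩ - 0.03499|11⟩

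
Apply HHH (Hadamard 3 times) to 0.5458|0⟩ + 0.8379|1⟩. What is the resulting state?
0.9784|0⟩ - 0.2065|1⟩

H² = I, so H^3 = H: a single Hadamard. With (a, b) = (0.5458, 0.8379), H gives ((a + b)/√2, (a − b)/√2) = (0.9784, -0.2065).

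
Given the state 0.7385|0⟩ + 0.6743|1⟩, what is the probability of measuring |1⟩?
0.4547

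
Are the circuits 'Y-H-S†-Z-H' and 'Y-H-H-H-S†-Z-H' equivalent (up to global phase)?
Yes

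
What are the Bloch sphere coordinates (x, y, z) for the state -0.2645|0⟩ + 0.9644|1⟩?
(-0.5102, 0, -0.8601)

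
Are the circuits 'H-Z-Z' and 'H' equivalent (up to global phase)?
Yes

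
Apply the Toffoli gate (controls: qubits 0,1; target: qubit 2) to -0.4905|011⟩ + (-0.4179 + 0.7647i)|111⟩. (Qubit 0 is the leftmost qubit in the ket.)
-0.4905|011⟩ + (-0.4179 + 0.7647i)|110⟩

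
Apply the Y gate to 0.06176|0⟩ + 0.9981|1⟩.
-0.9981i|0⟩ + 0.06176i|1⟩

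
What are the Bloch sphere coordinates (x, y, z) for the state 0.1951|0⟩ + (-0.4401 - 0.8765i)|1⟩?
(-0.1717, -0.342, -0.9239)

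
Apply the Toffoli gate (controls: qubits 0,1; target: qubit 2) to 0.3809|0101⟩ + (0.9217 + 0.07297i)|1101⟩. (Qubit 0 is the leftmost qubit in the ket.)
0.3809|0101⟩ + (0.9217 + 0.07297i)|1111⟩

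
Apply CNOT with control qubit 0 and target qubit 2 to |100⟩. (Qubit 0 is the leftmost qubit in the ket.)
|101⟩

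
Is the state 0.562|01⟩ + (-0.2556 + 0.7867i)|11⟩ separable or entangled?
Separable

Writing the state as a|00⟩ + b|01⟩ + c|10⟩ + d|11⟩, it is a product state iff ad − bc = 0.
Here (a, b, c, d) = (0, 0.562, 0, (-0.2556 + 0.7867i)): ad − bc = (0)(-0.2556 + 0.7867i) − (0.562)(0) = 0, so the state is separable.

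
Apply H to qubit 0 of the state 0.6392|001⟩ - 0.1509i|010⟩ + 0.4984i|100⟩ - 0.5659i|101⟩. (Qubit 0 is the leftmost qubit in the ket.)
0.3524i|000⟩ + (0.452 - 0.4002i)|001⟩ - 0.1067i|010⟩ - 0.3524i|100⟩ + (0.452 + 0.4002i)|101⟩ - 0.1067i|110⟩

H on qubit 0 mixes each pair of kets that differ only in qubit 0: amplitudes (a, b) of (|…0…⟩, |…1…⟩) become ((a + b)/√2, (a − b)/√2). Kets absent from the input have amplitude 0.
(|000⟩, |100⟩): (a, b) = (0, 0.4984i) → (0.3524i, -0.3524i)
(|001⟩, |101⟩): (a, b) = (0.6392, -0.5659i) → ((0.452 - 0.4002i), (0.452 + 0.4002i))
(|010⟩, |110⟩): (a, b) = (-0.1509i, 0) → (-0.1067i, -0.1067i)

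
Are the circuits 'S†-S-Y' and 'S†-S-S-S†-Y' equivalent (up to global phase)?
Yes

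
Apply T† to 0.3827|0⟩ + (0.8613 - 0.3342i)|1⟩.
0.3827|0⟩ + (0.3727 - 0.8453i)|1⟩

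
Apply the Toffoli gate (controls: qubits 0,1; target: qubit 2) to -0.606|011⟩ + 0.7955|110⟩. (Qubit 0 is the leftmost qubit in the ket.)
-0.606|011⟩ + 0.7955|111⟩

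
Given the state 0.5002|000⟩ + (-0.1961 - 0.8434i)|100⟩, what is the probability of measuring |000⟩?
0.2502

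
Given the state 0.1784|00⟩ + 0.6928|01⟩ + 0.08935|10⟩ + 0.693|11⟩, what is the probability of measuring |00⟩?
0.03183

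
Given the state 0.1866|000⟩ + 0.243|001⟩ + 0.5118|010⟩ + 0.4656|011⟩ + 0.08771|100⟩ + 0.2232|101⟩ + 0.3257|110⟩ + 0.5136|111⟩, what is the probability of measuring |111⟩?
0.2638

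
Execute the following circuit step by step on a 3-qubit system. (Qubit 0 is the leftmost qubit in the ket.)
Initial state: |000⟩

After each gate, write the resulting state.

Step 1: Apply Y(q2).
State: i|001⟩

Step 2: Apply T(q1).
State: i|001⟩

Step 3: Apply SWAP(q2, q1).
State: i|010⟩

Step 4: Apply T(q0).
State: i|010⟩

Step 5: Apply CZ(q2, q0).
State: i|010⟩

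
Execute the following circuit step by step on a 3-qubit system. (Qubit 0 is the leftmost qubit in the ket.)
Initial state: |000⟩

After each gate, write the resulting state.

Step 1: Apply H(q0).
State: 1/√2|000⟩ + 1/√2|100⟩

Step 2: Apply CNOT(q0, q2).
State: 1/√2|000⟩ + 1/√2|101⟩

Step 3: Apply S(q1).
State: 1/√2|000⟩ + 1/√2|101⟩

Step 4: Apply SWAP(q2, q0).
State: 1/√2|000⟩ + 1/√2|101⟩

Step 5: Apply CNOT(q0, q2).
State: 1/√2|000⟩ + 1/√2|100⟩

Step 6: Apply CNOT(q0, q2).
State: 1/√2|000⟩ + 1/√2|101⟩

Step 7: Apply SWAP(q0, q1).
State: 1/√2|000⟩ + 1/√2|011⟩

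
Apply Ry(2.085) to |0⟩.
0.5041|0⟩ + 0.8637|1⟩

Ry(2.085) = [[cos(θ/2), −sin(θ/2)], [sin(θ/2), cos(θ/2)]]; θ = 2.085, cos(θ/2) ≈ 0.504063, sin(θ/2) ≈ 0.863667.
With a = amp(|0⟩) = 1 and b = amp(|1⟩) = 0:
new amp(|0⟩) = (0.504063)·a + (-0.863667)·b = 0.5041
new amp(|1⟩) = (0.863667)·a + (0.504063)·b = 0.8637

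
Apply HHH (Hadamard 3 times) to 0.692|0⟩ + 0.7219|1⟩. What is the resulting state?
0.9998|0⟩ - 0.02114|1⟩

H² = I, so H^3 = H: a single Hadamard. With (a, b) = (0.692, 0.7219), H gives ((a + b)/√2, (a − b)/√2) = (0.9998, -0.02114).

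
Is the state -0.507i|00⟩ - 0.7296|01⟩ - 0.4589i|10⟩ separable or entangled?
Entangled

Writing the state as a|00⟩ + b|01⟩ + c|10⟩ + d|11⟩, it is a product state iff ad − bc = 0.
Here (a, b, c, d) = (-0.507i, -0.7296, -0.4589i, 0): ad − bc = (-0.507i)(0) − (-0.7296)(-0.4589i) = -0.3348i ≠ 0, so the state is entangled.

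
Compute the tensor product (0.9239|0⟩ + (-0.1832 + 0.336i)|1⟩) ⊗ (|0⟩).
0.9239|00⟩ + (-0.1832 + 0.336i)|10⟩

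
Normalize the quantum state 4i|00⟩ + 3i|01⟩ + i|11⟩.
0.7845i|00⟩ + 0.5883i|01⟩ + 0.1961i|11⟩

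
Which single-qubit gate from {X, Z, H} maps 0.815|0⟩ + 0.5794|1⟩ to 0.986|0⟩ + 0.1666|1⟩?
H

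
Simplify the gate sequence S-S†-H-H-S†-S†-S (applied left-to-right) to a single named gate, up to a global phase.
S†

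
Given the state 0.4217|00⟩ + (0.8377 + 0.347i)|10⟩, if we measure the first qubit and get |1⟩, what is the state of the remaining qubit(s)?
(0.9239 + 0.3827i)|0⟩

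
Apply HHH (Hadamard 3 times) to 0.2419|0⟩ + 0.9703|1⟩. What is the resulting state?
0.8572|0⟩ - 0.5151|1⟩

H² = I, so H^3 = H: a single Hadamard. With (a, b) = (0.2419, 0.9703), H gives ((a + b)/√2, (a − b)/√2) = (0.8572, -0.5151).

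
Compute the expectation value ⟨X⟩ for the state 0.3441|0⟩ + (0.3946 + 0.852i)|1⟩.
0.2716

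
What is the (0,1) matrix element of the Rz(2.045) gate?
0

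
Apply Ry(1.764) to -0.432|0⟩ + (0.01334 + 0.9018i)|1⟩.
(-0.2849 - 0.6962i)|0⟩ + (-0.325 + 0.5732i)|1⟩

Ry(1.764) = [[cos(θ/2), −sin(θ/2)], [sin(θ/2), cos(θ/2)]]; θ = 1.764, cos(θ/2) ≈ 0.635608, sin(θ/2) ≈ 0.772012.
With a = amp(|0⟩) = -0.432 and b = amp(|1⟩) = (0.01334 + 0.9018i):
new amp(|0⟩) = (0.635608)·a + (-0.772012)·b = (-0.2849 - 0.6962i)
new amp(|1⟩) = (0.772012)·a + (0.635608)·b = (-0.325 + 0.5732i)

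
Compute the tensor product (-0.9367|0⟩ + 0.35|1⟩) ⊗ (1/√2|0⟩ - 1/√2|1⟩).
-0.6623|00⟩ + 0.6623|01⟩ + 0.2475|10⟩ - 0.2475|11⟩

amp(|b₁b₂…⟩) = product of the factor amplitudes for bits b₁, b₂, …; only kets whose every factor amplitude is nonzero survive.
|00⟩: (-0.9367)(1/√2) = -0.6623
|01⟩: (-0.9367)(-1/√2) = 0.6623
|10⟩: (0.35)(1/√2) = 0.2475
|11⟩: (0.35)(-1/√2) = -0.2475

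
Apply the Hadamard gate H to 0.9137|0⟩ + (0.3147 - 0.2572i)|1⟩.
(0.8686 - 0.1819i)|0⟩ + (0.4236 + 0.1819i)|1⟩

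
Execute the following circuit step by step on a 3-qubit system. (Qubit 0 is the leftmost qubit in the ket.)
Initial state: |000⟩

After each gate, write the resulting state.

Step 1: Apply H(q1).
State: 1/√2|000⟩ + 1/√2|010⟩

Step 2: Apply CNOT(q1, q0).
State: 1/√2|000⟩ + 1/√2|110⟩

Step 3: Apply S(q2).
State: 1/√2|000⟩ + 1/√2|110⟩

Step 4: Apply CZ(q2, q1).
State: 1/√2|000⟩ + 1/√2|110⟩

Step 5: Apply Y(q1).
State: (1/√2)i|010⟩ - (1/√2)i|100⟩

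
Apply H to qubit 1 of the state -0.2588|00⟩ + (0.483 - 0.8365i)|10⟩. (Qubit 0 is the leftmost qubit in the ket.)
-0.183|00⟩ - 0.183|01⟩ + (0.3415 - 0.5915i)|10⟩ + (0.3415 - 0.5915i)|11⟩

H on qubit 1 mixes each pair of kets that differ only in qubit 1: amplitudes (a, b) of (|…0…⟩, |…1…⟩) become ((a + b)/√2, (a − b)/√2). Kets absent from the input have amplitude 0.
(|00⟩, |01⟩): (a, b) = (-0.2588, 0) → (-0.183, -0.183)
(|10⟩, |11⟩): (a, b) = ((0.483 - 0.8365i), 0) → ((0.3415 - 0.5915i), (0.3415 - 0.5915i))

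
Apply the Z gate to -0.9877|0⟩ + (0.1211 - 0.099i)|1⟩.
-0.9877|0⟩ + (-0.1211 + 0.099i)|1⟩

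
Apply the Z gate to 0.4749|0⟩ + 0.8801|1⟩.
0.4749|0⟩ - 0.8801|1⟩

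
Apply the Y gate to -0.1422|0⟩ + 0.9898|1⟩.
-0.9898i|0⟩ - 0.1422i|1⟩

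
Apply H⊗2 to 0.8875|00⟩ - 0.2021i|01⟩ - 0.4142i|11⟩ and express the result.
(0.4438 - 0.3082i)|00⟩ + (0.4438 + 0.3082i)|01⟩ + (0.4438 + 0.1061i)|10⟩ + (0.4438 - 0.1061i)|11⟩

H⊗2 gives amp(|y⟩) = (1/2) Σ_x (−1)^(x·y) amp(|x⟩), where x·y is the number of positions in which both x and y have a 1.
|00⟩: (0.8875 - 0.2021i - 0.4142i)/2 = (0.4438 - 0.3082i)
|01⟩: (0.8875 + 0.2021i + 0.4142i)/2 = (0.4438 + 0.3082i)
|10⟩: (0.8875 - 0.2021i + 0.4142i)/2 = (0.4438 + 0.1061i)
|11⟩: (0.8875 + 0.2021i - 0.4142i)/2 = (0.4438 - 0.1061i)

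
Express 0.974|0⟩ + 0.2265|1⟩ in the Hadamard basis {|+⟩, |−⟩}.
0.8489|+⟩ + 0.5286|−⟩

With |ψ⟩ = α|0⟩ + β|1⟩, the Hadamard-basis coefficients are ⟨+|ψ⟩ = (α + β)/√2 and ⟨−|ψ⟩ = (α − β)/√2.
Here α = 0.974, β = 0.2265: (α + β)/√2 = 0.8489, (α − β)/√2 = 0.5286.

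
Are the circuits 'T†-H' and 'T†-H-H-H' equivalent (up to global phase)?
Yes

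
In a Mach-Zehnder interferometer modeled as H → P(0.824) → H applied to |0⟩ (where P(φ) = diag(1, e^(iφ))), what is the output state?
(0.8396 + 0.3669i)|0⟩ + (0.1604 - 0.3669i)|1⟩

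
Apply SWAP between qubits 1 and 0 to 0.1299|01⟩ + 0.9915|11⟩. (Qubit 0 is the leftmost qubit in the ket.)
0.1299|10⟩ + 0.9915|11⟩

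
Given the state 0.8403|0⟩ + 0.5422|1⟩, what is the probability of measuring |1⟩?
0.294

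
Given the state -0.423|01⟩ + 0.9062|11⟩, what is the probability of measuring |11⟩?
0.8212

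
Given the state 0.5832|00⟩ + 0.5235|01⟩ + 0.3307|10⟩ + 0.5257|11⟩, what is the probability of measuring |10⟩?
0.1094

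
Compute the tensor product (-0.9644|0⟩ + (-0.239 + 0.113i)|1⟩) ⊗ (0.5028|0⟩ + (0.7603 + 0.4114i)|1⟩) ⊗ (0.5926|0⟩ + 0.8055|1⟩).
-0.2874|000⟩ - 0.3906|001⟩ + (-0.4345 - 0.2351i)|010⟩ + (-0.5906 - 0.3196i)|011⟩ + (-0.07121 + 0.03367i)|100⟩ + (-0.0968 + 0.04577i)|101⟩ + (-0.1352 - 0.007355i)|110⟩ + (-0.1838 - 0.009997i)|111⟩

amp(|b₁b₂…⟩) = product of the factor amplitudes for bits b₁, b₂, …; only kets whose every factor amplitude is nonzero survive.
|000⟩: (-0.9644)(0.5028)(0.5926) = -0.2874
|001⟩: (-0.9644)(0.5028)(0.8055) = -0.3906
|010⟩: (-0.9644)(0.7603 + 0.4114i)(0.5926) = (-0.4345 - 0.2351i)
|011⟩: (-0.9644)(0.7603 + 0.4114i)(0.8055) = (-0.5906 - 0.3196i)
|100⟩: (-0.239 + 0.113i)(0.5028)(0.5926) = (-0.07121 + 0.03367i)
|101⟩: (-0.239 + 0.113i)(0.5028)(0.8055) = (-0.0968 + 0.04577i)
|110⟩: (-0.239 + 0.113i)(0.7603 + 0.4114i)(0.5926) = (-0.1352 - 0.007355i)
|111⟩: (-0.239 + 0.113i)(0.7603 + 0.4114i)(0.8055) = (-0.1838 - 0.009997i)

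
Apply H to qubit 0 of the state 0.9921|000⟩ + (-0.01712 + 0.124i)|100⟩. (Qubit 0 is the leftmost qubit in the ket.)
(0.6894 + 0.08768i)|000⟩ + (0.7136 - 0.08768i)|100⟩

H on qubit 0 mixes each pair of kets that differ only in qubit 0: amplitudes (a, b) of (|…0…⟩, |…1…⟩) become ((a + b)/√2, (a − b)/√2). Kets absent from the input have amplitude 0.
(|000⟩, |100⟩): (a, b) = (0.9921, (-0.01712 + 0.124i)) → ((0.6894 + 0.08768i), (0.7136 - 0.08768i))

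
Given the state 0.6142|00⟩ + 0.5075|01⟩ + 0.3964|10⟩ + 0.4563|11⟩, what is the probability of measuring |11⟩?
0.2082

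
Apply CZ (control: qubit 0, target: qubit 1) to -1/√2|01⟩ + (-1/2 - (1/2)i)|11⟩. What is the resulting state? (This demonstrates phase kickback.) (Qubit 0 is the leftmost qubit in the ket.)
-1/√2|01⟩ + (1/2 + (1/2)i)|11⟩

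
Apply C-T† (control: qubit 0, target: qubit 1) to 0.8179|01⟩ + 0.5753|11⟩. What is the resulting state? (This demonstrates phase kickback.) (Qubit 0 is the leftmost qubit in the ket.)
0.8179|01⟩ + (0.4068 - 0.4068i)|11⟩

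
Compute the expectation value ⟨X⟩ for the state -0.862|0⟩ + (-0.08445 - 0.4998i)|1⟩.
0.1456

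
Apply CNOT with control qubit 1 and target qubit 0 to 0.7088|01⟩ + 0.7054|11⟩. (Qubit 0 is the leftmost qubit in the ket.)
0.7054|01⟩ + 0.7088|11⟩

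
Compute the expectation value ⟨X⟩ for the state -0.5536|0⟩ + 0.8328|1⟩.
-0.9221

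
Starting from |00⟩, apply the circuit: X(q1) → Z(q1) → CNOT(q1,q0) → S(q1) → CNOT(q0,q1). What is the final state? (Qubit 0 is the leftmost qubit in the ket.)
-i|10⟩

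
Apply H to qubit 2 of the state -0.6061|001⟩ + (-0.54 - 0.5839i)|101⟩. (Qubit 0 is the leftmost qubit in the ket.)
-0.4286|000⟩ + 0.4286|001⟩ + (-0.3818 - 0.4129i)|100⟩ + (0.3818 + 0.4129i)|101⟩

H on qubit 2 mixes each pair of kets that differ only in qubit 2: amplitudes (a, b) of (|…0…⟩, |…1…⟩) become ((a + b)/√2, (a − b)/√2). Kets absent from the input have amplitude 0.
(|000⟩, |001⟩): (a, b) = (0, -0.6061) → (-0.4286, 0.4286)
(|100⟩, |101⟩): (a, b) = (0, (-0.54 - 0.5839i)) → ((-0.3818 - 0.4129i), (0.3818 + 0.4129i))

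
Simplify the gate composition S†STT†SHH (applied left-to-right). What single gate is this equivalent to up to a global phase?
S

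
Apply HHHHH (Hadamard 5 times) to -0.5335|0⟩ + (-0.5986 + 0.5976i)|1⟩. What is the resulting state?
(-0.8005 + 0.4226i)|0⟩ + (0.04603 - 0.4226i)|1⟩

H² = I, so H^5 = H: a single Hadamard. With (a, b) = (-0.5335, (-0.5986 + 0.5976i)), H gives ((a + b)/√2, (a − b)/√2) = ((-0.8005 + 0.4226i), (0.04603 - 0.4226i)).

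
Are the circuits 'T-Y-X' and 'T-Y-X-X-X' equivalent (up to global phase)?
Yes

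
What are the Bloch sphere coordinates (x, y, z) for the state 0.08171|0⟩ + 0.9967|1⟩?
(0.1629, 0, -0.9867)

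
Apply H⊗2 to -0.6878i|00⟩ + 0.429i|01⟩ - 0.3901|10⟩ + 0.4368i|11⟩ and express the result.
(-0.1951 + 0.089i)|00⟩ + (-0.1951 - 0.7768i)|01⟩ + (0.1951 - 0.3478i)|10⟩ + (0.1951 - 0.34i)|11⟩

H⊗2 gives amp(|y⟩) = (1/2) Σ_x (−1)^(x·y) amp(|x⟩), where x·y is the number of positions in which both x and y have a 1.
|00⟩: (-0.6878i + 0.429i - 0.3901 + 0.4368i)/2 = (-0.1951 + 0.089i)
|01⟩: (-0.6878i - 0.429i - 0.3901 - 0.4368i)/2 = (-0.1951 - 0.7768i)
|10⟩: (-0.6878i + 0.429i + 0.3901 - 0.4368i)/2 = (0.1951 - 0.3478i)
|11⟩: (-0.6878i - 0.429i + 0.3901 + 0.4368i)/2 = (0.1951 - 0.34i)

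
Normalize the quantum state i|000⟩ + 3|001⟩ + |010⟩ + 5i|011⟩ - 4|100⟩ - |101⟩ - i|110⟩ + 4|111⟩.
0.1195i|000⟩ + 0.3586|001⟩ + 0.1195|010⟩ + 0.5976i|011⟩ - 0.4781|100⟩ - 0.1195|101⟩ - 0.1195i|110⟩ + 0.4781|111⟩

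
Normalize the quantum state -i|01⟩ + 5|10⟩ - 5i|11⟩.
-0.14i|01⟩ + 0.7001|10⟩ - 0.7001i|11⟩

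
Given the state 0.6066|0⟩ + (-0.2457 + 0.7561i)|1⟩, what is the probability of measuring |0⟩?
0.368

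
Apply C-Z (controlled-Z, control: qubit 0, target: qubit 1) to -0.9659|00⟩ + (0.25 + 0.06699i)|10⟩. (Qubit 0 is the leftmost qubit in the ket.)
-0.9659|00⟩ + (0.25 + 0.06699i)|10⟩

C-Z leaves the control-|0⟩ kets |00⟩, |01⟩ unchanged and applies Z to qubit 1 on the control-|1⟩ pair (|10⟩, |11⟩).
Z = [[1, 0], [0, -1]].
With a = amp(|10⟩) = (0.25 + 0.06699i) and b = amp(|11⟩) = 0:
new amp(|10⟩) = (1)·a = (0.25 + 0.06699i)
new amp(|11⟩) = (-1)·b = 0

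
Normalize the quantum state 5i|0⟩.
i|0⟩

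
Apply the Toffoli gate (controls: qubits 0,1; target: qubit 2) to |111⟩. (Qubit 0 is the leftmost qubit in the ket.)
|110⟩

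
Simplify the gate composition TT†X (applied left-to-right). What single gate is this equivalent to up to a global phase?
X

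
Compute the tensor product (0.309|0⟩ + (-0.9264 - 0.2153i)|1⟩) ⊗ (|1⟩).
0.309|01⟩ + (-0.9264 - 0.2153i)|11⟩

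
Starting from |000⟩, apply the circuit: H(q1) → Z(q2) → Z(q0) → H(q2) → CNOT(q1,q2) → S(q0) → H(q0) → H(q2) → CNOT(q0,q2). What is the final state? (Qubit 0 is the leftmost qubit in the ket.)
1/2|000⟩ + 1/2|010⟩ + 1/2|101⟩ + 1/2|111⟩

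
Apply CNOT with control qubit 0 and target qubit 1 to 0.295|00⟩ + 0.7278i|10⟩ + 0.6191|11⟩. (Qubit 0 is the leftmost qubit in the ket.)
0.295|00⟩ + 0.6191|10⟩ + 0.7278i|11⟩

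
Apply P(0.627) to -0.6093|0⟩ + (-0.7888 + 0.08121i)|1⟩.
-0.6093|0⟩ + (-0.6864 - 0.397i)|1⟩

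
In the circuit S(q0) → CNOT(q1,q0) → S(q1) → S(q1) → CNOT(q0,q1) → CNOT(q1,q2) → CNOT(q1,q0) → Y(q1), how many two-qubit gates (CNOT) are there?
4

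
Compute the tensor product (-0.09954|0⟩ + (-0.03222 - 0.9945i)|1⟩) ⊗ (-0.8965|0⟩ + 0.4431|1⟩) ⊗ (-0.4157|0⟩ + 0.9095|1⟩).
-0.0371|000⟩ + 0.08116|001⟩ + 0.01833|010⟩ - 0.04011|011⟩ + (-0.01201 - 0.3706i)|100⟩ + (0.02627 + 0.8109i)|101⟩ + (0.005935 + 0.1832i)|110⟩ + (-0.01298 - 0.4008i)|111⟩

amp(|b₁b₂…⟩) = product of the factor amplitudes for bits b₁, b₂, …; only kets whose every factor amplitude is nonzero survive.
|000⟩: (-0.09954)(-0.8965)(-0.4157) = -0.0371
|001⟩: (-0.09954)(-0.8965)(0.9095) = 0.08116
|010⟩: (-0.09954)(0.4431)(-0.4157) = 0.01833
|011⟩: (-0.09954)(0.4431)(0.9095) = -0.04011
|100⟩: (-0.03222 - 0.9945i)(-0.8965)(-0.4157) = (-0.01201 - 0.3706i)
|101⟩: (-0.03222 - 0.9945i)(-0.8965)(0.9095) = (0.02627 + 0.8109i)
|110⟩: (-0.03222 - 0.9945i)(0.4431)(-0.4157) = (0.005935 + 0.1832i)
|111⟩: (-0.03222 - 0.9945i)(0.4431)(0.9095) = (-0.01298 - 0.4008i)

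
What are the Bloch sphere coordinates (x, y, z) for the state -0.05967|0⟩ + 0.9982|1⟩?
(-0.1191, 0, -0.9928)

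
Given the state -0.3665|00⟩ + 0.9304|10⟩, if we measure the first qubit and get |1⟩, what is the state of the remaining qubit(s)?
|0⟩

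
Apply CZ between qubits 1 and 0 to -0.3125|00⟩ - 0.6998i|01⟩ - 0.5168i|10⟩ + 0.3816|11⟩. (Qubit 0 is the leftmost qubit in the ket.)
-0.3125|00⟩ - 0.6998i|01⟩ - 0.5168i|10⟩ - 0.3816|11⟩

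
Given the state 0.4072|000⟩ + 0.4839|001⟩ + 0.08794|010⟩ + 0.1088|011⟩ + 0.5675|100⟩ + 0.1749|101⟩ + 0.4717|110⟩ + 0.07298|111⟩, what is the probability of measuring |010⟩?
0.007733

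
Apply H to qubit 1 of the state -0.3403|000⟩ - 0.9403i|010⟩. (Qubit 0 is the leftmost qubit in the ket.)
(-0.2406 - 0.6649i)|000⟩ + (-0.2406 + 0.6649i)|010⟩

H on qubit 1 mixes each pair of kets that differ only in qubit 1: amplitudes (a, b) of (|…0…⟩, |…1…⟩) become ((a + b)/√2, (a − b)/√2). Kets absent from the input have amplitude 0.
(|000⟩, |010⟩): (a, b) = (-0.3403, -0.9403i) → ((-0.2406 - 0.6649i), (-0.2406 + 0.6649i))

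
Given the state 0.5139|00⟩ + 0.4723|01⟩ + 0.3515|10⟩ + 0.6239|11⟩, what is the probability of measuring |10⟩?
0.1236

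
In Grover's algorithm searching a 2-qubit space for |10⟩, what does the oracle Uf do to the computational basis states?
Uf|x⟩ = -|x⟩ if x = 10, else |x⟩ (phase flip on target)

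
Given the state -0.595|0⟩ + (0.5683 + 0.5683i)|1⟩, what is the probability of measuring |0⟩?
0.354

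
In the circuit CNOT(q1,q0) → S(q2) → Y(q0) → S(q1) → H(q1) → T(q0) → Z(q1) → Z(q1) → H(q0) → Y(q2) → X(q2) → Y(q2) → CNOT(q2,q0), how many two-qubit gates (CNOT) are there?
2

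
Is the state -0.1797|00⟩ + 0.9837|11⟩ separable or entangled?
Entangled

Writing the state as a|00⟩ + b|01⟩ + c|10⟩ + d|11⟩, it is a product state iff ad − bc = 0.
Here (a, b, c, d) = (-0.1797, 0, 0, 0.9837): ad − bc = (-0.1797)(0.9837) − (0)(0) = -0.1768 ≠ 0, so the state is entangled.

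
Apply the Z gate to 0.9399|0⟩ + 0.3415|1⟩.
0.9399|0⟩ - 0.3415|1⟩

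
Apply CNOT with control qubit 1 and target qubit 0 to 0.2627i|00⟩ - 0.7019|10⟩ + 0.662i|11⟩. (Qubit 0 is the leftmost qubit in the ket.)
0.2627i|00⟩ + 0.662i|01⟩ - 0.7019|10⟩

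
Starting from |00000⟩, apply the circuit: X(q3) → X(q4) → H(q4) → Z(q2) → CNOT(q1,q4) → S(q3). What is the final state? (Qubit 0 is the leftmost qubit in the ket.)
(1/√2)i|00010⟩ - (1/√2)i|00011⟩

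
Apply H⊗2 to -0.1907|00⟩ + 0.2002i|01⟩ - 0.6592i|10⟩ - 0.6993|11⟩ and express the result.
(-0.445 - 0.2295i)|00⟩ + (0.2543 - 0.4297i)|01⟩ + (0.2543 + 0.4297i)|10⟩ + (-0.445 + 0.2295i)|11⟩

H⊗2 gives amp(|y⟩) = (1/2) Σ_x (−1)^(x·y) amp(|x⟩), where x·y is the number of positions in which both x and y have a 1.
|00⟩: (-0.1907 + 0.2002i - 0.6592i - 0.6993)/2 = (-0.445 - 0.2295i)
|01⟩: (-0.1907 - 0.2002i - 0.6592i + 0.6993)/2 = (0.2543 - 0.4297i)
|10⟩: (-0.1907 + 0.2002i + 0.6592i + 0.6993)/2 = (0.2543 + 0.4297i)
|11⟩: (-0.1907 - 0.2002i + 0.6592i - 0.6993)/2 = (-0.445 + 0.2295i)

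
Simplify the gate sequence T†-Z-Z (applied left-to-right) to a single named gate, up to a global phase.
T†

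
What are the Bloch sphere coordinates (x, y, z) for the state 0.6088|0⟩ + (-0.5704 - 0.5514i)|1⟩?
(-0.6945, -0.6714, -0.2588)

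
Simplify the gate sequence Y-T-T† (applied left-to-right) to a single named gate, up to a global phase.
Y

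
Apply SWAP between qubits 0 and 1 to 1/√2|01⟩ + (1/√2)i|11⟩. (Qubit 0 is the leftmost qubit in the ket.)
1/√2|10⟩ + (1/√2)i|11⟩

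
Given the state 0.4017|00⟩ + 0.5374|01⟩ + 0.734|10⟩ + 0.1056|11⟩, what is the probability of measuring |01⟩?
0.2888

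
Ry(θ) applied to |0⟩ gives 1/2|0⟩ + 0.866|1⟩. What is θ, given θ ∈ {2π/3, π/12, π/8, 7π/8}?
2π/3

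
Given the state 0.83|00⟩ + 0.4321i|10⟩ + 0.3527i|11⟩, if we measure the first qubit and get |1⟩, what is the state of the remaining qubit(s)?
0.7747i|0⟩ + 0.6323i|1⟩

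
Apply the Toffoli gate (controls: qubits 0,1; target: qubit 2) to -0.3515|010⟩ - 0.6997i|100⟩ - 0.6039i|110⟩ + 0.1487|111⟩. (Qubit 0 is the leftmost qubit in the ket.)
-0.3515|010⟩ - 0.6997i|100⟩ + 0.1487|110⟩ - 0.6039i|111⟩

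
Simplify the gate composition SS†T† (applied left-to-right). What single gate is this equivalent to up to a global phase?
T†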